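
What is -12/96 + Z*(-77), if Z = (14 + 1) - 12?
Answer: -1849/8 ≈ -231.13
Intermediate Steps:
Z = 3 (Z = 15 - 12 = 3)
-12/96 + Z*(-77) = -12/96 + 3*(-77) = -12*1/96 - 231 = -1/8 - 231 = -1849/8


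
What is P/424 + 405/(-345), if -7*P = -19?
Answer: -79699/68264 ≈ -1.1675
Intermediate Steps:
P = 19/7 (P = -⅐*(-19) = 19/7 ≈ 2.7143)
P/424 + 405/(-345) = (19/7)/424 + 405/(-345) = (19/7)*(1/424) + 405*(-1/345) = 19/2968 - 27/23 = -79699/68264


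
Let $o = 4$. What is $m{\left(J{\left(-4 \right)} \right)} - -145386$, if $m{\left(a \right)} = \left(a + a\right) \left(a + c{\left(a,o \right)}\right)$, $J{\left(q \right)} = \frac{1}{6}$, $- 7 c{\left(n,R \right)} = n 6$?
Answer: $\frac{18318637}{126} \approx 1.4539 \cdot 10^{5}$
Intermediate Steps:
$c{\left(n,R \right)} = - \frac{6 n}{7}$ ($c{\left(n,R \right)} = - \frac{n 6}{7} = - \frac{6 n}{7}$)
$J{\left(q \right)} = \frac{1}{6}$
$m{\left(a \right)} = \frac{2 a^{2}}{7}$ ($m{\left(a \right)} = \left(a + a\right) \left(a - \frac{6 a}{7}\right) = 2 a \frac{a}{7} = \frac{2 a^{2}}{7}$)
$m{\left(J{\left(-4 \right)} \right)} - -145386 = \frac{2}{7 \cdot 36} - -145386 = \frac{2}{7} \cdot \frac{1}{36} + 145386 = \frac{1}{126} + 145386 = \frac{18318637}{126}$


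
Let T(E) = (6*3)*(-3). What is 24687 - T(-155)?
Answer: 24741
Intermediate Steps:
T(E) = -54 (T(E) = 18*(-3) = -54)
24687 - T(-155) = 24687 - 1*(-54) = 24687 + 54 = 24741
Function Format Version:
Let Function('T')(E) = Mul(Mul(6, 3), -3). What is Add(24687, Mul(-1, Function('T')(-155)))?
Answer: 24741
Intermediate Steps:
Function('T')(E) = -54 (Function('T')(E) = Mul(18, -3) = -54)
Add(24687, Mul(-1, Function('T')(-155))) = Add(24687, Mul(-1, -54)) = Add(24687, 54) = 24741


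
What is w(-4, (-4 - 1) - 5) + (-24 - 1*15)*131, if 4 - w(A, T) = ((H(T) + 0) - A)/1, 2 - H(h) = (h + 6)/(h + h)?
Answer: -25554/5 ≈ -5110.8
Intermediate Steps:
H(h) = 2 - (6 + h)/(2*h) (H(h) = 2 - (h + 6)/(h + h) = 2 - (6 + h)/(2*h))
w(A, T) = 5/2 + A + 3/T (w(A, T) = 4 - (((3/2 - 3/T) + 0) - A)/1 = 4 - ((3/2 - 3/T) - A) = 4 - (3/2 - A - 3/T) = 4 + (-3/2 + A + 3/T) = 5/2 + A + 3/T)
w(-4, (-4 - 1) - 5) + (-24 - 1*15)*131 = (5/2 - 4 + 3/((-4 - 1) - 5)) + (-24 - 1*15)*131 = (5/2 - 4 + 3/(-5 - 5)) + (-24 - 15)*131 = (5/2 - 4 + 3/(-10)) - 39*131 = (5/2 - 4 + 3*(-1/10)) - 5109 = (5/2 - 4 - 3/10) - 5109 = -9/5 - 5109 = -25554/5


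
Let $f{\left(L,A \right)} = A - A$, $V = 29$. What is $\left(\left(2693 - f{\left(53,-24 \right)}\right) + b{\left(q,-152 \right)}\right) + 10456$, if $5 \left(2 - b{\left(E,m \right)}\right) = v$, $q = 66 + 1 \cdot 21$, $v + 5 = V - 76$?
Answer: $\frac{65807}{5} \approx 13161.0$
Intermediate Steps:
$f{\left(L,A \right)} = 0$
$v = -52$ ($v = -5 + \left(29 - 76\right) = -5 - 47 = -52$)
$q = 87$ ($q = 66 + 21 = 87$)
$b{\left(E,m \right)} = \frac{62}{5}$ ($b{\left(E,m \right)} = 2 - - \frac{52}{5} = 2 + \frac{52}{5} = \frac{62}{5}$)
$\left(\left(2693 - f{\left(53,-24 \right)}\right) + b{\left(q,-152 \right)}\right) + 10456 = \left(\left(2693 - 0\right) + \frac{62}{5}\right) + 10456 = \left(\left(2693 + 0\right) + \frac{62}{5}\right) + 10456 = \left(2693 + \frac{62}{5}\right) + 10456 = \frac{13527}{5} + 10456 = \frac{65807}{5}$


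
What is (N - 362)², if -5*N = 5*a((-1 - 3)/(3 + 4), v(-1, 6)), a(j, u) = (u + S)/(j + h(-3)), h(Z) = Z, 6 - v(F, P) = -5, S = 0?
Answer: 80514729/625 ≈ 1.2882e+5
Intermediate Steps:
v(F, P) = 11 (v(F, P) = 6 - 1*(-5) = 6 + 5 = 11)
a(j, u) = u/(-3 + j) (a(j, u) = (u + 0)/(j - 3) = u/(-3 + j))
N = 77/25 (N = -11/(-3 + (-1 - 3)/(3 + 4)) = -11/(-3 - 4/7) = -11/(-25/7) = -11*(-7)/25 = -(-77)/25 = -⅕*(-77/5) = 77/25 ≈ 3.0800)
(N - 362)² = (77/25 - 362)² = (-8973/25)² = 80514729/625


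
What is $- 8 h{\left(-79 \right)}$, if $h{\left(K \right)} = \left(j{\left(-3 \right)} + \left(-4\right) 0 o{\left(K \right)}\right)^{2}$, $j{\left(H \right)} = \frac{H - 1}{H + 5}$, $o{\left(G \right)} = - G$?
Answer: $-32$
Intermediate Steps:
$j{\left(H \right)} = \frac{-1 + H}{5 + H}$
$h{\left(K \right)} = 4$ ($h{\left(K \right)} = \left(\frac{-1 - 3}{5 - 3} + \left(-4\right) 0 \left(- K\right)\right)^{2} = \left(\frac{1}{2} \left(-4\right) + 0 \left(- K\right)\right)^{2} = \left(\frac{1}{2} \left(-4\right) + 0\right)^{2} = \left(-2 + 0\right)^{2} = \left(-2\right)^{2} = 4$)
$- 8 h{\left(-79 \right)} = \left(-8\right) 4 = -32$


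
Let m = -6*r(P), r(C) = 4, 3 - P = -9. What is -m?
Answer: 24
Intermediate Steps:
P = 12 (P = 3 - 1*(-9) = 3 + 9 = 12)
m = -24 (m = -6*4 = -24)
-m = -1*(-24) = 24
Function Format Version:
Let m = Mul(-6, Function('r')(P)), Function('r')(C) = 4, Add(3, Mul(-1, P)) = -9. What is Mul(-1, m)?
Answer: 24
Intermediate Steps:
P = 12 (P = Add(3, Mul(-1, -9)) = Add(3, 9) = 12)
m = -24 (m = Mul(-6, 4) = -24)
Mul(-1, m) = Mul(-1, -24) = 24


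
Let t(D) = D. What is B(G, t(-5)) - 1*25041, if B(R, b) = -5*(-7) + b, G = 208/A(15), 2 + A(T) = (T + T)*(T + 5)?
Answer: -25011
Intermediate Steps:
A(T) = -2 + 2*T*(5 + T) (A(T) = -2 + (T + T)*(T + 5) = -2 + (2*T)*(5 + T) = -2 + 2*T*(5 + T))
G = 8/23 (G = 208/(-2 + 2*15² + 10*15) = 208/(-2 + 2*225 + 150) = 208/(-2 + 450 + 150) = 208/598 = 208*(1/598) = 8/23 ≈ 0.34783)
B(R, b) = 35 + b
B(G, t(-5)) - 1*25041 = (35 - 5) - 1*25041 = 30 - 25041 = -25011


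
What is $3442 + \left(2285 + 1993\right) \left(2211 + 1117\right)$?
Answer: $14240626$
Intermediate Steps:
$3442 + \left(2285 + 1993\right) \left(2211 + 1117\right) = 3442 + 4278 \cdot 3328 = 3442 + 14237184 = 14240626$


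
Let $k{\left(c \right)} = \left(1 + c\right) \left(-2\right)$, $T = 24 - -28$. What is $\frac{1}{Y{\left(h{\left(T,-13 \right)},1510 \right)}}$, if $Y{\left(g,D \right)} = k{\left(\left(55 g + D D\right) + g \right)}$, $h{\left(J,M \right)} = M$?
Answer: $- \frac{1}{4558746} \approx -2.1936 \cdot 10^{-7}$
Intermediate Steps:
$T = 52$ ($T = 24 + 28 = 52$)
$k{\left(c \right)} = -2 - 2 c$
$Y{\left(g,D \right)} = -2 - 112 g - 2 D^{2}$ ($Y{\left(g,D \right)} = -2 - 2 \left(\left(55 g + D D\right) + g\right) = -2 - 2 \left(\left(55 g + D^{2}\right) + g\right) = -2 - 2 \left(\left(D^{2} + 55 g\right) + g\right) = -2 - 2 \left(D^{2} + 56 g\right) = -2 - \left(2 D^{2} + 112 g\right) = -2 - 112 g - 2 D^{2}$)
$\frac{1}{Y{\left(h{\left(T,-13 \right)},1510 \right)}} = \frac{1}{-2 - -1456 - 2 \cdot 1510^{2}} = \frac{1}{-2 + 1456 - 4560200} = \frac{1}{-4558746} = - \frac{1}{4558746}$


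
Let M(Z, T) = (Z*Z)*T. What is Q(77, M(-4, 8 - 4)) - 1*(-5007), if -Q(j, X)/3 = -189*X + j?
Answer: 41064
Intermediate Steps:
M(Z, T) = T*Z² (M(Z, T) = Z²*T = T*Z²)
Q(j, X) = -3*j + 567*X (Q(j, X) = -3*(-189*X + j) = -3*(j - 189*X) = -3*j + 567*X)
Q(77, M(-4, 8 - 4)) - 1*(-5007) = (-3*77 + 567*((8 - 4)*(-4)²)) - 1*(-5007) = (-231 + 567*(4*16)) + 5007 = (-231 + 567*64) + 5007 = (-231 + 36288) + 5007 = 36057 + 5007 = 41064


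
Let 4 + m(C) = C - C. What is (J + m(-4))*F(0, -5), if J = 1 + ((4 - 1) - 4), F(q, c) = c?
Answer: 20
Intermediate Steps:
m(C) = -4 (m(C) = -4 + (C - C) = -4 + 0 = -4)
J = 0 (J = 1 + (3 - 4) = 1 - 1 = 0)
(J + m(-4))*F(0, -5) = (0 - 4)*(-5) = -4*(-5) = 20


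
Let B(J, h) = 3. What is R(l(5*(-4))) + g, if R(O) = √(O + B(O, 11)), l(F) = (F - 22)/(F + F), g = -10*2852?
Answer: -28520 + 9*√5/10 ≈ -28518.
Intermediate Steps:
g = -28520
l(F) = (-22 + F)/(2*F) (l(F) = (-22 + F)/((2*F)) = (-22 + F)*(1/(2*F)) = (-22 + F)/(2*F))
R(O) = √(3 + O) (R(O) = √(O + 3) = √(3 + O))
R(l(5*(-4))) + g = √(3 + (-22 + 5*(-4))/(2*((5*(-4))))) - 28520 = √(3 + (½)*(-22 - 20)/(-20)) - 28520 = √(3 + (½)*(-1/20)*(-42)) - 28520 = √(3 + 21/20) - 28520 = √(81/20) - 28520 = 9*√5/10 - 28520 = -28520 + 9*√5/10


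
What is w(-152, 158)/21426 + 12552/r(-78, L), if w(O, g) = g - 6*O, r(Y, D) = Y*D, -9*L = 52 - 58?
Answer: -33610439/139269 ≈ -241.33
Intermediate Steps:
L = ⅔ (L = -(52 - 58)/9 = -⅑*(-6) = ⅔ ≈ 0.66667)
r(Y, D) = D*Y
w(-152, 158)/21426 + 12552/r(-78, L) = (158 - 6*(-152))/21426 + 12552/(((⅔)*(-78))) = (158 + 912)*(1/21426) + 12552/(-52) = 1070*(1/21426) + 12552*(-1/52) = 535/10713 - 3138/13 = -33610439/139269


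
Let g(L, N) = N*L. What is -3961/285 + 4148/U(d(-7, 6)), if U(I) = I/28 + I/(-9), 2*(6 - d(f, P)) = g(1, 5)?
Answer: -4483801/285 ≈ -15733.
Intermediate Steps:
g(L, N) = L*N
d(f, P) = 7/2 (d(f, P) = 6 - 5/2 = 7/2)
U(I) = -19*I/252 (U(I) = I*(1/28) + I*(-⅑) = I/28 - I/9 = -19*I/252)
-3961/285 + 4148/U(d(-7, 6)) = -3961/285 + 4148/((-19/252*7/2)) = -3961*1/285 + 4148/(-19/72) = -3961/285 + 4148*(-72/19) = -3961/285 - 298656/19 = -4483801/285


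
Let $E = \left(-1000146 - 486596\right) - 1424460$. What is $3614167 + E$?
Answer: $702965$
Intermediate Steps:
$E = -2911202$ ($E = -1486742 - 1424460 = -2911202$)
$3614167 + E = 3614167 - 2911202 = 702965$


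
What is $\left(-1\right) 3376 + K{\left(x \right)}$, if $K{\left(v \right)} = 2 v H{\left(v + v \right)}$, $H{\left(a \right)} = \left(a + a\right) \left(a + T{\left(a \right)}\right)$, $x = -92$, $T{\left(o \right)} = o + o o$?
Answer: $2267536080$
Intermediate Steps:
$T{\left(o \right)} = o + o^{2}$
$H{\left(a \right)} = 2 a \left(a + a \left(1 + a\right)\right)$ ($H{\left(a \right)} = \left(a + a\right) \left(a + a \left(1 + a\right)\right) = 2 a \left(a + a \left(1 + a\right)\right)$)
$K{\left(v \right)} = 16 v^{3} \left(2 + 2 v\right)$ ($K{\left(v \right)} = 2 v 2 \left(v + v\right)^{2} \left(2 + \left(v + v\right)\right) = 2 v 2 \left(2 v\right)^{2} \left(2 + 2 v\right) = 2 v 2 \cdot 4 v^{2} \left(2 + 2 v\right) = 2 v 8 v^{2} \left(2 + 2 v\right) = 16 v^{3} \left(2 + 2 v\right)$)
$\left(-1\right) 3376 + K{\left(x \right)} = \left(-1\right) 3376 + 32 \left(-92\right)^{3} \left(1 - 92\right) = -3376 + 32 \left(-778688\right) \left(-91\right) = -3376 + 2267539456 = 2267536080$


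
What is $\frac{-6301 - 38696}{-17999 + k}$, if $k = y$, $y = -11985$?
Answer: $\frac{44997}{29984} \approx 1.5007$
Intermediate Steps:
$k = -11985$
$\frac{-6301 - 38696}{-17999 + k} = \frac{-6301 - 38696}{-17999 - 11985} = - \frac{44997}{-29984} = \left(-44997\right) \left(- \frac{1}{29984}\right) = \frac{44997}{29984}$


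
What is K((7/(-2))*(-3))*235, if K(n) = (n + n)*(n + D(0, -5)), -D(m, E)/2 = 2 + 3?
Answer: 4935/2 ≈ 2467.5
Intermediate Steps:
D(m, E) = -10 (D(m, E) = -2*(2 + 3) = -2*5 = -10)
K(n) = 2*n*(-10 + n) (K(n) = (n + n)*(n - 10) = (2*n)*(-10 + n) = 2*n*(-10 + n))
K((7/(-2))*(-3))*235 = (2*((7/(-2))*(-3))*(-10 + (7/(-2))*(-3)))*235 = (2*((7*(-1/2))*(-3))*(-10 + (7*(-1/2))*(-3)))*235 = (2*(-7/2*(-3))*(-10 - 7/2*(-3)))*235 = (2*(21/2)*(-10 + 21/2))*235 = (2*(21/2)*(1/2))*235 = (21/2)*235 = 4935/2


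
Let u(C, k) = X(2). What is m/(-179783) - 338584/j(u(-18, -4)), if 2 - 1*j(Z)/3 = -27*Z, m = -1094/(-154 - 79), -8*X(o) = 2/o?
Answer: 113464750478906/1382351487 ≈ 82081.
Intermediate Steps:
X(o) = -1/(4*o)
u(C, k) = -⅛ (u(C, k) = -¼/2 = -¼*½ = -⅛)
m = 1094/233 (m = -1094/(-233) = -1094*(-1/233) = 1094/233 ≈ 4.6953)
j(Z) = 6 + 81*Z (j(Z) = 6 - (-81)*Z = 6 + 81*Z)
m/(-179783) - 338584/j(u(-18, -4)) = (1094/233)/(-179783) - 338584/(6 + 81*(-⅛)) = (1094/233)*(-1/179783) - 338584/(6 - 81/8) = -1094/41889439 - 338584/(-33/8) = -1094/41889439 - 338584*(-8/33) = -1094/41889439 + 2708672/33 = 113464750478906/1382351487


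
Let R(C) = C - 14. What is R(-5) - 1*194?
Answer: -213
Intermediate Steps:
R(C) = -14 + C
R(-5) - 1*194 = (-14 - 5) - 1*194 = -19 - 194 = -213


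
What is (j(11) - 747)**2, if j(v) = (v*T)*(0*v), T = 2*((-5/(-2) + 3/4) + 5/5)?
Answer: 558009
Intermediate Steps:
T = 17/2 (T = 2*((-5*(-1/2) + 3*(1/4)) + 5*(1/5)) = 2*((5/2 + 3/4) + 1) = 2*(13/4 + 1) = 2*(17/4) = 17/2 ≈ 8.5000)
j(v) = 0 (j(v) = (v*(17/2))*(0*v) = (17*v/2)*0 = 0)
(j(11) - 747)**2 = (0 - 747)**2 = (-747)**2 = 558009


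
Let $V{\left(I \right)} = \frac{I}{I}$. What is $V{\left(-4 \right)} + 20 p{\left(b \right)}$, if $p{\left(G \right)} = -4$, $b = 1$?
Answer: $-79$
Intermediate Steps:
$V{\left(I \right)} = 1$
$V{\left(-4 \right)} + 20 p{\left(b \right)} = 1 + 20 \left(-4\right) = 1 - 80 = -79$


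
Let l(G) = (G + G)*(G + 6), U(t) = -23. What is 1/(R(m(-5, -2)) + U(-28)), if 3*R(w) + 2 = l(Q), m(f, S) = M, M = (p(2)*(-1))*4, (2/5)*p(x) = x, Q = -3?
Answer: -3/89 ≈ -0.033708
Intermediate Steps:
p(x) = 5*x/2
M = -20 (M = (((5/2)*2)*(-1))*4 = (5*(-1))*4 = -5*4 = -20)
m(f, S) = -20
l(G) = 2*G*(6 + G) (l(G) = (2*G)*(6 + G) = 2*G*(6 + G))
R(w) = -20/3 (R(w) = -2/3 + (2*(-3)*(6 - 3))/3 = -2/3 + (2*(-3)*3)/3 = -2/3 + (1/3)*(-18) = -2/3 - 6 = -20/3)
1/(R(m(-5, -2)) + U(-28)) = 1/(-20/3 - 23) = 1/(-89/3) = -3/89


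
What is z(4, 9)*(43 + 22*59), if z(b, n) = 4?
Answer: 5364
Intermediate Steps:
z(4, 9)*(43 + 22*59) = 4*(43 + 22*59) = 4*(43 + 1298) = 4*1341 = 5364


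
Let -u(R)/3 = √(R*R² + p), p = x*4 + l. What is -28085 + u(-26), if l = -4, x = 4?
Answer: -28085 - 6*I*√4391 ≈ -28085.0 - 397.59*I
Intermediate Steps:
p = 12 (p = 4*4 - 4 = 16 - 4 = 12)
u(R) = -3*√(12 + R³) (u(R) = -3*√(R*R² + 12) = -3*√(R³ + 12) = -3*√(12 + R³))
-28085 + u(-26) = -28085 - 3*√(12 + (-26)³) = -28085 - 3*√(12 - 17576) = -28085 - 6*I*√4391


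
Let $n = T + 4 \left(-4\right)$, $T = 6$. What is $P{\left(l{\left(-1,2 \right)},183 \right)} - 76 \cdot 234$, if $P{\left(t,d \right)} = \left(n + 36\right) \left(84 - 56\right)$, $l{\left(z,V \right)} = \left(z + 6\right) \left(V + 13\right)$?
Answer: $-17056$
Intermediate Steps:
$l{\left(z,V \right)} = \left(6 + z\right) \left(13 + V\right)$
$n = -10$ ($n = 6 + 4 \left(-4\right) = 6 - 16 = -10$)
$P{\left(t,d \right)} = 728$ ($P{\left(t,d \right)} = \left(-10 + 36\right) \left(84 - 56\right) = 26 \cdot 28 = 728$)
$P{\left(l{\left(-1,2 \right)},183 \right)} - 76 \cdot 234 = 728 - 76 \cdot 234 = 728 - 17784 = -17056$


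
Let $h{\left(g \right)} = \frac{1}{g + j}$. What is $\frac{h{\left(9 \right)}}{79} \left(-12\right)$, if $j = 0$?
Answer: $- \frac{4}{237} \approx -0.016878$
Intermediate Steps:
$h{\left(g \right)} = \frac{1}{g}$ ($h{\left(g \right)} = \frac{1}{g + 0} = \frac{1}{g}$)
$\frac{h{\left(9 \right)}}{79} \left(-12\right) = \frac{1}{79 \cdot 9} \left(-12\right) = \frac{1}{79} \cdot \frac{1}{9} \left(-12\right) = \frac{1}{711} \left(-12\right) = - \frac{4}{237}$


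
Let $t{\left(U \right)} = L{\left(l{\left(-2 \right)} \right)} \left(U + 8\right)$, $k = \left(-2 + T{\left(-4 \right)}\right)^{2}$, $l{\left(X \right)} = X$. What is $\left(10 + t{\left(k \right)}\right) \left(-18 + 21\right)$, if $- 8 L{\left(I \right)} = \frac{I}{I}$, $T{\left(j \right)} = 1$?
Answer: $\frac{213}{8} \approx 26.625$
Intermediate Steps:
$L{\left(I \right)} = - \frac{1}{8}$ ($L{\left(I \right)} = - \frac{I \frac{1}{I}}{8} = \left(- \frac{1}{8}\right) 1 = - \frac{1}{8}$)
$k = 1$ ($k = \left(-2 + 1\right)^{2} = \left(-1\right)^{2} = 1$)
$t{\left(U \right)} = -1 - \frac{U}{8}$ ($t{\left(U \right)} = - \frac{U + 8}{8} = - \frac{8 + U}{8} = -1 - \frac{U}{8}$)
$\left(10 + t{\left(k \right)}\right) \left(-18 + 21\right) = \left(10 - \frac{9}{8}\right) \left(-18 + 21\right) = \left(10 - \frac{9}{8}\right) 3 = \frac{71}{8} \cdot 3 = \frac{213}{8}$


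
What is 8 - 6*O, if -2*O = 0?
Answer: 8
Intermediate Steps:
O = 0 (O = -½*0 = 0)
8 - 6*O = 8 - 6*0 = 8 + 0 = 8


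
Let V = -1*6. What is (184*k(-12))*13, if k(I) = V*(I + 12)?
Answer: 0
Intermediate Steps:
V = -6
k(I) = -72 - 6*I (k(I) = -6*(I + 12) = -6*(12 + I) = -72 - 6*I)
(184*k(-12))*13 = (184*(-72 - 6*(-12)))*13 = (184*(-72 + 72))*13 = (184*0)*13 = 0*13 = 0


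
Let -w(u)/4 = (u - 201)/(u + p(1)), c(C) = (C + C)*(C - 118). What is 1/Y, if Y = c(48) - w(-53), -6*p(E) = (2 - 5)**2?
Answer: -109/730448 ≈ -0.00014922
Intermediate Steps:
c(C) = 2*C*(-118 + C) (c(C) = (2*C)*(-118 + C) = 2*C*(-118 + C))
p(E) = -3/2 (p(E) = -(2 - 5)**2/6 = -1/6*(-3)**2 = -1/6*9 = -3/2)
w(u) = -4*(-201 + u)/(-3/2 + u) (w(u) = -4*(u - 201)/(u - 3/2) = -4*(-201 + u)/(-3/2 + u))
Y = -730448/109 (Y = 2*48*(-118 + 48) - 8*(201 - 1*(-53))/(-3 + 2*(-53)) = 2*48*(-70) - 8*(201 + 53)/(-3 - 106) = -6720 - 8*254/(-109) = -6720 - 8*(-1)*254/109 = -6720 - 1*(-2032/109) = -6720 + 2032/109 = -730448/109 ≈ -6701.4)
1/Y = 1/(-730448/109) = -109/730448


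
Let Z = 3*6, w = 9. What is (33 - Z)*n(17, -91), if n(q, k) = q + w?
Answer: 390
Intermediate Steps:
n(q, k) = 9 + q (n(q, k) = q + 9 = 9 + q)
Z = 18
(33 - Z)*n(17, -91) = (33 - 1*18)*(9 + 17) = (33 - 18)*26 = 15*26 = 390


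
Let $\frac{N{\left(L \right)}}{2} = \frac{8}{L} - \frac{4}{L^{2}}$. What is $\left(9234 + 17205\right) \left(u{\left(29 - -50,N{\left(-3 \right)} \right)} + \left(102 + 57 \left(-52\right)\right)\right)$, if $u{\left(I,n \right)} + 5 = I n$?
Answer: $- \frac{266390551}{3} \approx -8.8797 \cdot 10^{7}$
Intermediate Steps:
$N{\left(L \right)} = - \frac{8}{L^{2}} + \frac{16}{L}$ ($N{\left(L \right)} = 2 \left(\frac{8}{L} - \frac{4}{L^{2}}\right) = 2 \left(- \frac{4}{L^{2}} + \frac{8}{L}\right) = - \frac{8}{L^{2}} + \frac{16}{L}$)
$u{\left(I,n \right)} = -5 + I n$
$\left(9234 + 17205\right) \left(u{\left(29 - -50,N{\left(-3 \right)} \right)} + \left(102 + 57 \left(-52\right)\right)\right) = \left(9234 + 17205\right) \left(\left(-5 + \left(29 - -50\right) \frac{8 \left(-1 + 2 \left(-3\right)\right)}{9}\right) + \left(102 + 57 \left(-52\right)\right)\right) = 26439 \left(\left(-5 + \left(29 + 50\right) 8 \cdot \frac{1}{9} \left(-1 - 6\right)\right) + \left(102 - 2964\right)\right) = 26439 \left(\left(-5 + 79 \cdot 8 \cdot \frac{1}{9} \left(-7\right)\right) - 2862\right) = 26439 \left(\left(-5 + 79 \left(- \frac{56}{9}\right)\right) - 2862\right) = 26439 \left(\left(-5 - \frac{4424}{9}\right) - 2862\right) = 26439 \left(- \frac{4469}{9} - 2862\right) = 26439 \left(- \frac{30227}{9}\right) = - \frac{266390551}{3}$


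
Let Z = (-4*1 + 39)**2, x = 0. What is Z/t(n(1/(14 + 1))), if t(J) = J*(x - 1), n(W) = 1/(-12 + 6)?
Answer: 7350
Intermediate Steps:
Z = 1225 (Z = (-4 + 39)**2 = 35**2 = 1225)
n(W) = -1/6 (n(W) = 1/(-6) = -1/6)
t(J) = -J (t(J) = J*(0 - 1) = J*(-1) = -J)
Z/t(n(1/(14 + 1))) = 1225/((-1*(-1/6))) = 1225/(1/6) = 1225*6 = 7350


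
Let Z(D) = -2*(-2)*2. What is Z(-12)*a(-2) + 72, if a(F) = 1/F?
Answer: 68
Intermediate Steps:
Z(D) = 8 (Z(D) = 4*2 = 8)
Z(-12)*a(-2) + 72 = 8/(-2) + 72 = 8*(-½) + 72 = -4 + 72 = 68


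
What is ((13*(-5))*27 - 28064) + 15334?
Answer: -14485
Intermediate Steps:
((13*(-5))*27 - 28064) + 15334 = (-65*27 - 28064) + 15334 = (-1755 - 28064) + 15334 = -29819 + 15334 = -14485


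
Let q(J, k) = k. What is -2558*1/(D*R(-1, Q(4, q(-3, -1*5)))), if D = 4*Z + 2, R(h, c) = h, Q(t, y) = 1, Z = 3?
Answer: 1279/7 ≈ 182.71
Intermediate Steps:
D = 14 (D = 4*3 + 2 = 12 + 2 = 14)
-2558*1/(D*R(-1, Q(4, q(-3, -1*5)))) = -2558/((-1*14)) = -2558/(-14) = -2558*(-1/14) = 1279/7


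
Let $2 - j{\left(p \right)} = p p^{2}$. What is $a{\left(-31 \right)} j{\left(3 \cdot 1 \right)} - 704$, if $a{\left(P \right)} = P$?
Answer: $71$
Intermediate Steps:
$j{\left(p \right)} = 2 - p^{3}$ ($j{\left(p \right)} = 2 - p p^{2} = 2 - p^{3}$)
$a{\left(-31 \right)} j{\left(3 \cdot 1 \right)} - 704 = - 31 \left(2 - \left(3 \cdot 1\right)^{3}\right) - 704 = - 31 \left(2 - 3^{3}\right) - 704 = - 31 \left(2 - 27\right) - 704 = \left(-31\right) \left(-25\right) - 704 = 775 - 704 = 71$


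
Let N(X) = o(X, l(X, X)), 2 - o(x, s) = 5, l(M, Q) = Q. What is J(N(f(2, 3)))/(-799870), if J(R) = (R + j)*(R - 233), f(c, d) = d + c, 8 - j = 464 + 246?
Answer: -16638/79987 ≈ -0.20801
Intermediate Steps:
j = -702 (j = 8 - (464 + 246) = 8 - 1*710 = 8 - 710 = -702)
f(c, d) = c + d
o(x, s) = -3 (o(x, s) = 2 - 1*5 = 2 - 5 = -3)
N(X) = -3
J(R) = (-702 + R)*(-233 + R) (J(R) = (R - 702)*(R - 233) = (-702 + R)*(-233 + R))
J(N(f(2, 3)))/(-799870) = (163566 + (-3)² - 935*(-3))/(-799870) = (163566 + 9 + 2805)*(-1/799870) = 166380*(-1/799870) = -16638/79987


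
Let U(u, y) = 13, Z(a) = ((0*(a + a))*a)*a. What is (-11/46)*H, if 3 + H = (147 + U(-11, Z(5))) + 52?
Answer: -2299/46 ≈ -49.978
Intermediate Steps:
Z(a) = 0 (Z(a) = ((0*(2*a))*a)*a = (0*a)*a = 0*a = 0)
H = 209 (H = -3 + ((147 + 13) + 52) = -3 + (160 + 52) = -3 + 212 = 209)
(-11/46)*H = -11/46*209 = -2299/46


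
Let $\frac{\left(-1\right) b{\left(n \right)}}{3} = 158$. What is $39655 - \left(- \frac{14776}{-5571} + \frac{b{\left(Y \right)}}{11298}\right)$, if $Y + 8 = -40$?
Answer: $\frac{415961220316}{10490193} \approx 39652.0$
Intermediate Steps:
$Y = -48$ ($Y = -8 - 40 = -48$)
$b{\left(n \right)} = -474$ ($b{\left(n \right)} = \left(-3\right) 158 = -474$)
$39655 - \left(- \frac{14776}{-5571} + \frac{b{\left(Y \right)}}{11298}\right) = 39655 - \left(- \frac{14776}{-5571} - \frac{474}{11298}\right) = 39655 - \left(\left(-14776\right) \left(- \frac{1}{5571}\right) - \frac{79}{1883}\right) = 39655 - \left(\frac{14776}{5571} - \frac{79}{1883}\right) = 39655 - \frac{27383099}{10490193} = \frac{415961220316}{10490193}$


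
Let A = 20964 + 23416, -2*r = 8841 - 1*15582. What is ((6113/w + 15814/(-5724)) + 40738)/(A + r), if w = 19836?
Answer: 128476814365/150601447962 ≈ 0.85309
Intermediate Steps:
r = 6741/2 (r = -(8841 - 1*15582)/2 = -(8841 - 15582)/2 = -½*(-6741) = 6741/2 ≈ 3370.5)
A = 44380
((6113/w + 15814/(-5724)) + 40738)/(A + r) = ((6113/19836 + 15814/(-5724)) + 40738)/(44380 + 6741/2) = ((6113*(1/19836) + 15814*(-1/5724)) + 40738)/(95501/2) = ((6113/19836 - 7907/2862) + 40738)*(2/95501) = (-7741547/3153924 + 40738)*(2/95501) = (128476814365/3153924)*(2/95501) = 128476814365/150601447962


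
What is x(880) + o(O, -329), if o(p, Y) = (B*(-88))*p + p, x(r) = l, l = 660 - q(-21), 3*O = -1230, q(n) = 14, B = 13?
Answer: 469276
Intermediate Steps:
O = -410 (O = (⅓)*(-1230) = -410)
l = 646 (l = 660 - 1*14 = 660 - 14 = 646)
x(r) = 646
o(p, Y) = -1143*p (o(p, Y) = (13*(-88))*p + p = -1144*p + p = -1143*p)
x(880) + o(O, -329) = 646 - 1143*(-410) = 646 + 468630 = 469276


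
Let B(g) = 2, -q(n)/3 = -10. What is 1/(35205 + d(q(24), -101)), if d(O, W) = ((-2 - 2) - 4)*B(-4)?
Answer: 1/35189 ≈ 2.8418e-5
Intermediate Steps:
q(n) = 30 (q(n) = -3*(-10) = 30)
d(O, W) = -16 (d(O, W) = ((-2 - 2) - 4)*2 = (-4 - 4)*2 = -8*2 = -16)
1/(35205 + d(q(24), -101)) = 1/(35205 - 16) = 1/35189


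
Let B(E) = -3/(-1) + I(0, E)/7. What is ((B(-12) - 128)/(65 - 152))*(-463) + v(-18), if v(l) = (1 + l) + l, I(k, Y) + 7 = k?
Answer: -20461/29 ≈ -705.55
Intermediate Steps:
I(k, Y) = -7 + k
v(l) = 1 + 2*l
B(E) = 2 (B(E) = -3/(-1) + (-7 + 0)/7 = -3*(-1) - 7*1/7 = 3 - 1 = 2)
((B(-12) - 128)/(65 - 152))*(-463) + v(-18) = ((2 - 128)/(65 - 152))*(-463) + (1 + 2*(-18)) = -126/(-87)*(-463) + (1 - 36) = -126*(-1/87)*(-463) - 35 = (42/29)*(-463) - 35 = -19446/29 - 35 = -20461/29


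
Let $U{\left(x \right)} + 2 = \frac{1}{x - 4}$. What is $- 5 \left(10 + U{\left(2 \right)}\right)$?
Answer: $- \frac{75}{2} \approx -37.5$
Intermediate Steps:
$U{\left(x \right)} = -2 + \frac{1}{-4 + x}$ ($U{\left(x \right)} = -2 + \frac{1}{x - 4} = -2 + \frac{1}{-4 + x}$)
$- 5 \left(10 + U{\left(2 \right)}\right) = - 5 \left(10 + \frac{9 - 4}{-4 + 2}\right) = - 5 \left(10 + \frac{9 - 4}{-2}\right) = - 5 \left(10 - \frac{5}{2}\right) = \left(-5\right) \frac{15}{2} = - \frac{75}{2}$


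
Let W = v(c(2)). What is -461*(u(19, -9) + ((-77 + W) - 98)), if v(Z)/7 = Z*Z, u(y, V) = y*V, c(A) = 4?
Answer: 107874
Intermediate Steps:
u(y, V) = V*y
v(Z) = 7*Z**2 (v(Z) = 7*(Z*Z) = 7*Z**2)
W = 112 (W = 7*4**2 = 7*16 = 112)
-461*(u(19, -9) + ((-77 + W) - 98)) = -461*(-9*19 + ((-77 + 112) - 98)) = -461*(-171 + (35 - 98)) = -461*(-171 - 63) = -461*(-234) = 107874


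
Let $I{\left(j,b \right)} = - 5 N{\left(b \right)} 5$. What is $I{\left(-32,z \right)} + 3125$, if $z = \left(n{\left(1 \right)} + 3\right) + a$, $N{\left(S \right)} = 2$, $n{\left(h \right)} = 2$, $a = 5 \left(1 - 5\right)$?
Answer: $3075$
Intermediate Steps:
$a = -20$ ($a = 5 \left(-4\right) = -20$)
$z = -15$ ($z = \left(2 + 3\right) - 20 = 5 - 20 = -15$)
$I{\left(j,b \right)} = -50$ ($I{\left(j,b \right)} = \left(-5\right) 2 \cdot 5 = \left(-10\right) 5 = -50$)
$I{\left(-32,z \right)} + 3125 = -50 + 3125 = 3075$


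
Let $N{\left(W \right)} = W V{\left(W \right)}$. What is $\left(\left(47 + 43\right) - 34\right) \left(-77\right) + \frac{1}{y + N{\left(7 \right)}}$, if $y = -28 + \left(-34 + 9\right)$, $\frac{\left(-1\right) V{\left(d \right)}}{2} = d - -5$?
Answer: $- \frac{952953}{221} \approx -4312.0$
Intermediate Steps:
$V{\left(d \right)} = -10 - 2 d$ ($V{\left(d \right)} = - 2 \left(d - -5\right) = - 2 \left(d + 5\right) = - 2 \left(5 + d\right) = -10 - 2 d$)
$N{\left(W \right)} = W \left(-10 - 2 W\right)$
$y = -53$ ($y = -28 - 25 = -53$)
$\left(\left(47 + 43\right) - 34\right) \left(-77\right) + \frac{1}{y + N{\left(7 \right)}} = \left(\left(47 + 43\right) - 34\right) \left(-77\right) + \frac{1}{-53 - 14 \left(5 + 7\right)} = \left(90 - 34\right) \left(-77\right) + \frac{1}{-53 - 14 \cdot 12} = 56 \left(-77\right) + \frac{1}{-53 - 168} = -4312 + \frac{1}{-221} = -4312 - \frac{1}{221} = - \frac{952953}{221}$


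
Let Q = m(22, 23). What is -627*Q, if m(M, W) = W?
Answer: -14421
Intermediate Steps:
Q = 23
-627*Q = -627*23 = -14421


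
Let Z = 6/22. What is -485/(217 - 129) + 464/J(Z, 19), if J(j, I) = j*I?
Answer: 421507/5016 ≈ 84.032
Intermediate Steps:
Z = 3/11 (Z = 6*(1/22) = 3/11 ≈ 0.27273)
J(j, I) = I*j
-485/(217 - 129) + 464/J(Z, 19) = -485/(217 - 129) + 464/((19*(3/11))) = -485/88 + 464/(57/11) = -485*1/88 + 464*(11/57) = -485/88 + 5104/57 = 421507/5016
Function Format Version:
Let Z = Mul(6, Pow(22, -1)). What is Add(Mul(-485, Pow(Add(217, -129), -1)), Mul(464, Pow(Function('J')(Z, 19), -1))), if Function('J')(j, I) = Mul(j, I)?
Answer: Rational(421507, 5016) ≈ 84.032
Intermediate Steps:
Z = Rational(3, 11) (Z = Mul(6, Rational(1, 22)) = Rational(3, 11) ≈ 0.27273)
Function('J')(j, I) = Mul(I, j)
Add(Mul(-485, Pow(Add(217, -129), -1)), Mul(464, Pow(Function('J')(Z, 19), -1))) = Add(Mul(-485, Pow(Add(217, -129), -1)), Mul(464, Pow(Mul(19, Rational(3, 11)), -1))) = Add(Mul(-485, Pow(88, -1)), Mul(464, Pow(Rational(57, 11), -1))) = Add(Mul(-485, Rational(1, 88)), Mul(464, Rational(11, 57))) = Add(Rational(-485, 88), Rational(5104, 57)) = Rational(421507, 5016)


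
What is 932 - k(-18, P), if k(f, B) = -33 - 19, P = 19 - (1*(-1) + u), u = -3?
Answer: 984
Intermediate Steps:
P = 23 (P = 19 - (1*(-1) - 3) = 19 - (-1 - 3) = 19 - 1*(-4) = 19 + 4 = 23)
k(f, B) = -52
932 - k(-18, P) = 932 - 1*(-52) = 932 + 52 = 984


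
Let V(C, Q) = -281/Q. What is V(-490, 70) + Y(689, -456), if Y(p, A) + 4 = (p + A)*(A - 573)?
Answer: -16783551/70 ≈ -2.3977e+5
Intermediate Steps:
Y(p, A) = -4 + (-573 + A)*(A + p) (Y(p, A) = -4 + (p + A)*(A - 573) = -4 + (A + p)*(-573 + A) = -4 + (-573 + A)*(A + p))
V(-490, 70) + Y(689, -456) = -281/70 + (-4 + (-456)² - 573*(-456) - 573*689 - 456*689) = -281*1/70 + (-4 + 207936 + 261288 - 394797 - 314184) = -281/70 - 239761 = -16783551/70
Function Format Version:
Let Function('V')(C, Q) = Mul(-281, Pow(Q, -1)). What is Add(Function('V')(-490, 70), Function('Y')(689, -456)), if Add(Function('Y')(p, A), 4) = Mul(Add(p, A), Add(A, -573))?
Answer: Rational(-16783551, 70) ≈ -2.3977e+5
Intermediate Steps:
Function('Y')(p, A) = Add(-4, Mul(Add(-573, A), Add(A, p))) (Function('Y')(p, A) = Add(-4, Mul(Add(p, A), Add(A, -573))) = Add(-4, Mul(Add(A, p), Add(-573, A))) = Add(-4, Mul(Add(-573, A), Add(A, p))))
Add(Function('V')(-490, 70), Function('Y')(689, -456)) = Add(Mul(-281, Pow(70, -1)), Add(-4, Pow(-456, 2), Mul(-573, -456), Mul(-573, 689), Mul(-456, 689))) = Add(Mul(-281, Rational(1, 70)), Add(-4, 207936, 261288, -394797, -314184)) = Add(Rational(-281, 70), -239761) = Rational(-16783551, 70)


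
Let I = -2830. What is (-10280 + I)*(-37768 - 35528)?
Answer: 960910560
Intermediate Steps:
(-10280 + I)*(-37768 - 35528) = (-10280 - 2830)*(-37768 - 35528) = -13110*(-73296) = 960910560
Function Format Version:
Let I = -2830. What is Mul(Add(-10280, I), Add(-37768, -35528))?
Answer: 960910560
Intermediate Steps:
Mul(Add(-10280, I), Add(-37768, -35528)) = Mul(Add(-10280, -2830), Add(-37768, -35528)) = Mul(-13110, -73296) = 960910560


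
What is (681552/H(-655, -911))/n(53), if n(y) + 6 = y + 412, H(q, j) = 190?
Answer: 37864/4845 ≈ 7.8151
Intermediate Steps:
n(y) = 406 + y (n(y) = -6 + (y + 412) = -6 + (412 + y) = 406 + y)
(681552/H(-655, -911))/n(53) = (681552/190)/(406 + 53) = (681552*(1/190))/459 = (340776/95)*(1/459) = 37864/4845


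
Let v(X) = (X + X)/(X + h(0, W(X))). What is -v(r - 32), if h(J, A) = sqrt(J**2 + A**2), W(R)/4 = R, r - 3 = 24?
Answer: 2/3 ≈ 0.66667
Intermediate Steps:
r = 27 (r = 3 + 24 = 27)
W(R) = 4*R
h(J, A) = sqrt(A**2 + J**2)
v(X) = 2*X/(X + 4*sqrt(X**2)) (v(X) = (X + X)/(X + sqrt((4*X)**2 + 0**2)) = (2*X)/(X + sqrt(16*X**2 + 0)) = (2*X)/(X + sqrt(16*X**2)) = (2*X)/(X + 4*sqrt(X**2)) = 2*X/(X + 4*sqrt(X**2)))
-v(r - 32) = -2*(27 - 32)/((27 - 32) + 4*sqrt((27 - 32)**2)) = -2*(-5)/(-5 + 4*sqrt((-5)**2)) = -2*(-5)/(-5 + 4*sqrt(25)) = -2*(-5)/(-5 + 4*5) = -2*(-5)/(-5 + 20) = -2*(-5)/15 = -1*(-2/3) = 2/3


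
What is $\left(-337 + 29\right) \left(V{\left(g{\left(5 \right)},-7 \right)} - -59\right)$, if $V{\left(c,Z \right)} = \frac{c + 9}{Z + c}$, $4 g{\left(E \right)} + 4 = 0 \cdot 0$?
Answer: $-17864$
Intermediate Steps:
$g{\left(E \right)} = -1$ ($g{\left(E \right)} = -1 + \frac{0 \cdot 0}{4} = -1 + \frac{1}{4} \cdot 0 = -1 + 0 = -1$)
$V{\left(c,Z \right)} = \frac{9 + c}{Z + c}$
$\left(-337 + 29\right) \left(V{\left(g{\left(5 \right)},-7 \right)} - -59\right) = \left(-337 + 29\right) \left(\frac{9 - 1}{-7 - 1} - -59\right) = - 308 \left(\frac{1}{-8} \cdot 8 + 59\right) = - 308 \left(\left(- \frac{1}{8}\right) 8 + 59\right) = - 308 \left(-1 + 59\right) = \left(-308\right) 58 = -17864$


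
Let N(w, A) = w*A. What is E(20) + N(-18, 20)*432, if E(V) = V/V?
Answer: -155519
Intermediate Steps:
N(w, A) = A*w
E(V) = 1
E(20) + N(-18, 20)*432 = 1 + (20*(-18))*432 = 1 - 360*432 = 1 - 155520 = -155519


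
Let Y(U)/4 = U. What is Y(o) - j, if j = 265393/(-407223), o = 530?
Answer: 863578153/407223 ≈ 2120.7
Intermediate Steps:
Y(U) = 4*U
j = -265393/407223 (j = 265393*(-1/407223) = -265393/407223 ≈ -0.65171)
Y(o) - j = 4*530 - 1*(-265393/407223) = 2120 + 265393/407223 = 863578153/407223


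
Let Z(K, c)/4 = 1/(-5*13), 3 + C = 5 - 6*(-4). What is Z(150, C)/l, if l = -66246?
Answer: 2/2152995 ≈ 9.2894e-7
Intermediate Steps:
C = 26 (C = -3 + (5 - 6*(-4)) = -3 + (5 + 24) = -3 + 29 = 26)
Z(K, c) = -4/65 (Z(K, c) = 4/((-5*13)) = 4/(-65) = 4*(-1/65) = -4/65)
Z(150, C)/l = -4/65/(-66246) = -4/65*(-1/66246) = 2/2152995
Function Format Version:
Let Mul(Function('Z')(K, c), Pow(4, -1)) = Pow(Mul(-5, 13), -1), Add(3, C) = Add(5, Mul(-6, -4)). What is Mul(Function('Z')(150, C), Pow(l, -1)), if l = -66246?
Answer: Rational(2, 2152995) ≈ 9.2894e-7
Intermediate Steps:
C = 26 (C = Add(-3, Add(5, Mul(-6, -4))) = Add(-3, Add(5, 24)) = Add(-3, 29) = 26)
Function('Z')(K, c) = Rational(-4, 65) (Function('Z')(K, c) = Mul(4, Pow(Mul(-5, 13), -1)) = Mul(4, Pow(-65, -1)) = Mul(4, Rational(-1, 65)) = Rational(-4, 65))
Mul(Function('Z')(150, C), Pow(l, -1)) = Mul(Rational(-4, 65), Pow(-66246, -1)) = Mul(Rational(-4, 65), Rational(-1, 66246)) = Rational(2, 2152995)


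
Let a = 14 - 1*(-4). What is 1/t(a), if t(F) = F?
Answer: 1/18 ≈ 0.055556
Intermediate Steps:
a = 18 (a = 14 + 4 = 18)
1/t(a) = 1/18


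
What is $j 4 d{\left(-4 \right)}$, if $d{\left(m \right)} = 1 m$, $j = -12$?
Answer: $192$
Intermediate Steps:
$d{\left(m \right)} = m$
$j 4 d{\left(-4 \right)} = \left(-12\right) 4 \left(-4\right) = \left(-48\right) \left(-4\right) = 192$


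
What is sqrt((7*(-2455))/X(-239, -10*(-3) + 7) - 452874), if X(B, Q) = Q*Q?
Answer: I*sqrt(620001691)/37 ≈ 672.97*I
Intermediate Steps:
X(B, Q) = Q**2
sqrt((7*(-2455))/X(-239, -10*(-3) + 7) - 452874) = sqrt((7*(-2455))/((-10*(-3) + 7)**2) - 452874) = sqrt(-17185/(30 + 7)**2 - 452874) = sqrt(-17185/(37**2) - 452874) = sqrt(-17185/1369 - 452874) = sqrt(-620001691/1369) = I*sqrt(620001691)/37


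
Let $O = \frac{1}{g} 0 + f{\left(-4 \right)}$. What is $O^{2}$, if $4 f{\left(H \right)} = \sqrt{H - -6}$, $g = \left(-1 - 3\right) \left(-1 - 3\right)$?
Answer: $\frac{1}{8} \approx 0.125$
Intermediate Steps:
$g = 16$ ($g = \left(-4\right) \left(-4\right) = 16$)
$f{\left(H \right)} = \frac{\sqrt{6 + H}}{4}$ ($f{\left(H \right)} = \frac{\sqrt{H - -6}}{4} = \frac{\sqrt{H + 6}}{4} = \frac{\sqrt{6 + H}}{4}$)
$O = \frac{\sqrt{2}}{4}$ ($O = \frac{1}{16} \cdot 0 + \frac{\sqrt{6 - 4}}{4} = \frac{1}{16} \cdot 0 + \frac{\sqrt{2}}{4} = 0 + \frac{\sqrt{2}}{4} = \frac{\sqrt{2}}{4} \approx 0.35355$)
$O^{2} = \left(\frac{\sqrt{2}}{4}\right)^{2} = \frac{1}{8}$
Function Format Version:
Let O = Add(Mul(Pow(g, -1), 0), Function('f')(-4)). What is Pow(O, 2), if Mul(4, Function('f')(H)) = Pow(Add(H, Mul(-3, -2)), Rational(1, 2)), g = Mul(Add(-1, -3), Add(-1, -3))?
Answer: Rational(1, 8) ≈ 0.12500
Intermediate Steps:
g = 16 (g = Mul(-4, -4) = 16)
Function('f')(H) = Mul(Rational(1, 4), Pow(Add(6, H), Rational(1, 2))) (Function('f')(H) = Mul(Rational(1, 4), Pow(Add(H, Mul(-3, -2)), Rational(1, 2))) = Mul(Rational(1, 4), Pow(Add(H, 6), Rational(1, 2))) = Mul(Rational(1, 4), Pow(Add(6, H), Rational(1, 2))))
O = Mul(Rational(1, 4), Pow(2, Rational(1, 2))) (O = Add(Mul(Pow(16, -1), 0), Mul(Rational(1, 4), Pow(Add(6, -4), Rational(1, 2)))) = Add(Mul(Rational(1, 16), 0), Mul(Rational(1, 4), Pow(2, Rational(1, 2)))) = Add(0, Mul(Rational(1, 4), Pow(2, Rational(1, 2)))) = Mul(Rational(1, 4), Pow(2, Rational(1, 2))) ≈ 0.35355)
Pow(O, 2) = Pow(Mul(Rational(1, 4), Pow(2, Rational(1, 2))), 2) = Rational(1, 8)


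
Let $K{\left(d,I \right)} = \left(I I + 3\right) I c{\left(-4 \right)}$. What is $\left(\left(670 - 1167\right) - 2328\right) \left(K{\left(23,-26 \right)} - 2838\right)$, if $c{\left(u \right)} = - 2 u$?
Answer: $406997750$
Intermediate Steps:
$K{\left(d,I \right)} = 8 I \left(3 + I^{2}\right)$ ($K{\left(d,I \right)} = \left(I I + 3\right) I \left(\left(-2\right) \left(-4\right)\right) = \left(I^{2} + 3\right) I 8 = \left(3 + I^{2}\right) I 8 = I \left(3 + I^{2}\right) 8 = 8 I \left(3 + I^{2}\right)$)
$\left(\left(670 - 1167\right) - 2328\right) \left(K{\left(23,-26 \right)} - 2838\right) = \left(\left(670 - 1167\right) - 2328\right) \left(8 \left(-26\right) \left(3 + \left(-26\right)^{2}\right) - 2838\right) = \left(-497 - 2328\right) \left(8 \left(-26\right) \left(3 + 676\right) - 2838\right) = - 2825 \left(8 \left(-26\right) 679 - 2838\right) = - 2825 \left(-141232 - 2838\right) = \left(-2825\right) \left(-144070\right) = 406997750$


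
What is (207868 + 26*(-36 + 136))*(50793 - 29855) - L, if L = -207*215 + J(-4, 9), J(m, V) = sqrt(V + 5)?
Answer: 4406823489 - sqrt(14) ≈ 4.4068e+9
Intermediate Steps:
J(m, V) = sqrt(5 + V)
L = -44505 + sqrt(14) (L = -207*215 + sqrt(5 + 9) = -44505 + sqrt(14) ≈ -44501.)
(207868 + 26*(-36 + 136))*(50793 - 29855) - L = (207868 + 26*(-36 + 136))*(50793 - 29855) - (-44505 + sqrt(14)) = (207868 + 26*100)*20938 + (44505 - sqrt(14)) = (207868 + 2600)*20938 + (44505 - sqrt(14)) = 210468*20938 + (44505 - sqrt(14)) = 4406778984 + (44505 - sqrt(14)) = 4406823489 - sqrt(14)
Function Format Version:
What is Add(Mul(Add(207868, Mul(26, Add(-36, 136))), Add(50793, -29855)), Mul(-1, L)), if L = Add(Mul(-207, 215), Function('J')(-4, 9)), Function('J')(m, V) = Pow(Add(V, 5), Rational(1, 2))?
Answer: Add(4406823489, Mul(-1, Pow(14, Rational(1, 2)))) ≈ 4.4068e+9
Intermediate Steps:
Function('J')(m, V) = Pow(Add(5, V), Rational(1, 2))
L = Add(-44505, Pow(14, Rational(1, 2))) (L = Add(Mul(-207, 215), Pow(Add(5, 9), Rational(1, 2))) = Add(-44505, Pow(14, Rational(1, 2))) ≈ -44501.)
Add(Mul(Add(207868, Mul(26, Add(-36, 136))), Add(50793, -29855)), Mul(-1, L)) = Add(Mul(Add(207868, Mul(26, Add(-36, 136))), Add(50793, -29855)), Mul(-1, Add(-44505, Pow(14, Rational(1, 2))))) = Add(Mul(Add(207868, Mul(26, 100)), 20938), Add(44505, Mul(-1, Pow(14, Rational(1, 2))))) = Add(Mul(Add(207868, 2600), 20938), Add(44505, Mul(-1, Pow(14, Rational(1, 2))))) = Add(Mul(210468, 20938), Add(44505, Mul(-1, Pow(14, Rational(1, 2))))) = Add(4406778984, Add(44505, Mul(-1, Pow(14, Rational(1, 2))))) = Add(4406823489, Mul(-1, Pow(14, Rational(1, 2))))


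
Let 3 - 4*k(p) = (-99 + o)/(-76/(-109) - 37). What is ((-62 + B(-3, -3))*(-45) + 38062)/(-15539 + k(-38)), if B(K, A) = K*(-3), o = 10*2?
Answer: -14549889/5589728 ≈ -2.6030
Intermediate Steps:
o = 20
B(K, A) = -3*K
k(p) = 815/3957 (k(p) = ¾ - (-99 + 20)/(4*(-76/(-109) - 37)) = ¾ - (-79)/(4*(-76*(-1/109) - 37)) = ¾ - (-79)/(4*(76/109 - 37)) = ¾ - (-79)/(4*(-3957/109)) = ¾ - (-79)*(-109)/(4*3957) = ¾ - ¼*8611/3957 = ¾ - 8611/15828 = 815/3957)
((-62 + B(-3, -3))*(-45) + 38062)/(-15539 + k(-38)) = ((-62 - 3*(-3))*(-45) + 38062)/(-15539 + 815/3957) = ((-62 + 9)*(-45) + 38062)/(-61487008/3957) = (-53*(-45) + 38062)*(-3957/61487008) = (2385 + 38062)*(-3957/61487008) = 40447*(-3957/61487008) = -14549889/5589728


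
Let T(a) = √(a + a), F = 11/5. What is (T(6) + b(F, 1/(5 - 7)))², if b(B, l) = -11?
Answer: 133 - 44*√3 ≈ 56.790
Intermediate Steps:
F = 11/5 (F = 11*(⅕) = 11/5 ≈ 2.2000)
T(a) = √2*√a (T(a) = √(2*a) = √2*√a)
(T(6) + b(F, 1/(5 - 7)))² = (√2*√6 - 11)² = (2*√3 - 11)² = (-11 + 2*√3)²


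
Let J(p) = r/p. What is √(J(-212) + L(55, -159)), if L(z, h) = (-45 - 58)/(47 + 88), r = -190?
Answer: √3032130/4770 ≈ 0.36505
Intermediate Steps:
L(z, h) = -103/135
J(p) = -190/p
√(J(-212) + L(55, -159)) = √(-190/(-212) - 103/135) = √(-190*(-1/212) - 103/135) = √(95/106 - 103/135) = √(1907/14310) = √3032130/4770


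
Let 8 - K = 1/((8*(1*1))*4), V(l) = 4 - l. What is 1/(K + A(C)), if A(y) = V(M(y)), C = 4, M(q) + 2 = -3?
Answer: 32/543 ≈ 0.058932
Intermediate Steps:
M(q) = -5 (M(q) = -2 - 3 = -5)
A(y) = 9 (A(y) = 4 - 1*(-5) = 4 + 5 = 9)
K = 255/32 (K = 8 - 1/((8*(1*1))*4) = 8 - 1/((8*1)*4) = 8 - 1/(8*4) = 8 - 1/32 = 255/32 ≈ 7.9688)
1/(K + A(C)) = 1/(255/32 + 9) = 1/(543/32) = 32/543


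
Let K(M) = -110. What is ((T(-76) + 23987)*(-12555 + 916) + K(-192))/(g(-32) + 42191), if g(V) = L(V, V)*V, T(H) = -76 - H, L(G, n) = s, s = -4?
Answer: -279184803/42319 ≈ -6597.1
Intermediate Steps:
L(G, n) = -4
g(V) = -4*V
((T(-76) + 23987)*(-12555 + 916) + K(-192))/(g(-32) + 42191) = (((-76 - 1*(-76)) + 23987)*(-12555 + 916) - 110)/(-4*(-32) + 42191) = (((-76 + 76) + 23987)*(-11639) - 110)/(128 + 42191) = ((0 + 23987)*(-11639) - 110)/42319 = (23987*(-11639) - 110)*(1/42319) = (-279184693 - 110)*(1/42319) = -279184803*1/42319 = -279184803/42319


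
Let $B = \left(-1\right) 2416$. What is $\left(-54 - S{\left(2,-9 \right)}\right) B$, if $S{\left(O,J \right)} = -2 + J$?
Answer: $103888$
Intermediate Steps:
$B = -2416$
$\left(-54 - S{\left(2,-9 \right)}\right) B = \left(-54 - \left(-2 - 9\right)\right) \left(-2416\right) = \left(-54 - -11\right) \left(-2416\right) = \left(-54 + 11\right) \left(-2416\right) = \left(-43\right) \left(-2416\right) = 103888$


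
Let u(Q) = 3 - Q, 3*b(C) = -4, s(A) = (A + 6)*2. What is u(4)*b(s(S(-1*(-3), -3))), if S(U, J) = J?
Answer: 4/3 ≈ 1.3333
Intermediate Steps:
s(A) = 12 + 2*A (s(A) = (6 + A)*2 = 12 + 2*A)
b(C) = -4/3 (b(C) = (⅓)*(-4) = -4/3)
u(4)*b(s(S(-1*(-3), -3))) = (3 - 1*4)*(-4/3) = (3 - 4)*(-4/3) = -1*(-4/3) = 4/3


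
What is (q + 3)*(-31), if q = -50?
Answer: 1457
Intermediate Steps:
(q + 3)*(-31) = (-50 + 3)*(-31) = -47*(-31) = 1457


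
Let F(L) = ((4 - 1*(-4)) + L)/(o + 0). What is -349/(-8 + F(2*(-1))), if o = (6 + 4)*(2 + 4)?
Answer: 3490/79 ≈ 44.177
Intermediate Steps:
o = 60 (o = 10*6 = 60)
F(L) = 2/15 + L/60 (F(L) = ((4 - 1*(-4)) + L)/(60 + 0) = ((4 + 4) + L)/60 = (8 + L)*(1/60) = 2/15 + L/60)
-349/(-8 + F(2*(-1))) = -349/(-8 + (2/15 + (2*(-1))/60)) = -349/(-8 + (2/15 + (1/60)*(-2))) = -349/(-8 + (2/15 - 1/30)) = -349/(-8 + ⅒) = -349/(-79/10) = -10/79*(-349) = 3490/79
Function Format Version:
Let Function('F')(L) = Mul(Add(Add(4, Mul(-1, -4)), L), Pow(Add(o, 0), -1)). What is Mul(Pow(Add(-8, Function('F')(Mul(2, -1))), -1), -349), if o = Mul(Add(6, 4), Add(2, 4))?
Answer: Rational(3490, 79) ≈ 44.177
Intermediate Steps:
o = 60 (o = Mul(10, 6) = 60)
Function('F')(L) = Add(Rational(2, 15), Mul(Rational(1, 60), L)) (Function('F')(L) = Mul(Add(Add(4, Mul(-1, -4)), L), Pow(Add(60, 0), -1)) = Mul(Add(Add(4, 4), L), Pow(60, -1)) = Mul(Add(8, L), Rational(1, 60)) = Add(Rational(2, 15), Mul(Rational(1, 60), L)))
Mul(Pow(Add(-8, Function('F')(Mul(2, -1))), -1), -349) = Mul(Pow(Add(-8, Add(Rational(2, 15), Mul(Rational(1, 60), Mul(2, -1)))), -1), -349) = Mul(Pow(Add(-8, Add(Rational(2, 15), Mul(Rational(1, 60), -2))), -1), -349) = Mul(Pow(Add(-8, Add(Rational(2, 15), Rational(-1, 30))), -1), -349) = Mul(Pow(Add(-8, Rational(1, 10)), -1), -349) = Mul(Pow(Rational(-79, 10), -1), -349) = Mul(Rational(-10, 79), -349) = Rational(3490, 79)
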